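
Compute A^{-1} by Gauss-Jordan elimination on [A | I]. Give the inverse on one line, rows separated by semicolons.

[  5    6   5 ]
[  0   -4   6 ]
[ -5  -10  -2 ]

Gauss-Jordan on [A | I]:
R1 <- (1/5)*R1:  [   1  6/5    1  |  1/5    0    0 ]
R3 <- R3 - (-5)*R1:  [  0  -4   3  |   1   0   1 ]
R2 <- (1/-4)*R2:  [    0     1  -3/2  |     0  -1/4     0 ]
R1 <- R1 - (6/5)*R2:  [    1     0  14/5  |   1/5  3/10     0 ]
R3 <- R3 - (-4)*R2:  [  0   0  -3  |   1  -1   1 ]
R3 <- (1/-3)*R3:  [    0     0     1  |  -1/3   1/3  -1/3 ]
R1 <- R1 - (14/5)*R3:  [      1       0       0  |   17/15  -19/30   14/15 ]
R2 <- R2 - (-3/2)*R3:  [    0     1     0  |  -1/2   1/4  -1/2 ]
Right block of [I | A^{-1}] is the inverse:
[ 17/15  -19/30  14/15 ]
[  -1/2     1/4   -1/2 ]
[  -1/3     1/3   -1/3 ]

inverse = [17/15 -19/30 14/15; -1/2 1/4 -1/2; -1/3 1/3 -1/3]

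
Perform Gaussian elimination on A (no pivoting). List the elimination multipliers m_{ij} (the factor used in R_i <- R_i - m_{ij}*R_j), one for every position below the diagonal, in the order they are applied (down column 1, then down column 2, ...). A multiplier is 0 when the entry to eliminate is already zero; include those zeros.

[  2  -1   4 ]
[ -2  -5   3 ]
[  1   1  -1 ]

multipliers: -1, 1/2, -1/4

Forward elimination:
R2 <- R2 - (-1)*R1:  [  0  -6   7 ]
R3 <- R3 - (1/2)*R1:  [   0  3/2   -3 ]
R3 <- R3 - (-1/4)*R2:  [    0     0  -5/4 ]
Multipliers (in order of application): m_{21} = -1, m_{31} = 1/2, m_{32} = -1/4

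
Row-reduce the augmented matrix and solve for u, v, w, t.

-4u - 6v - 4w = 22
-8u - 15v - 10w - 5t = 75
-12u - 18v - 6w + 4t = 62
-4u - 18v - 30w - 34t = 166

(0, -5, 2, -4)

Forward elimination on [A|b]:
R2 <- R2 - (2)*R1:  [  0  -3  -2  -5  31 ]
R3 <- R3 - (3)*R1:  [  0   0   6   4  -4 ]
R4 <- R4 - (1)*R1:  [   0  -12  -26  -34  144 ]
R4 <- R4 - (4)*R2:  [   0    0  -18  -14   20 ]
R4 <- R4 - (-3)*R3:  [  0   0   0  -2   8 ]
Row echelon form:
[ -4  -6  -4   0  |  22 ]
[  0  -3  -2  -5  |  31 ]
[  0   0   6   4  |  -4 ]
[  0   0   0  -2  |   8 ]
Back-substitution:
t = (8) / -2 = -4
w = (-4 - (4)*(-4)) / 6 = 2
v = (31 - (-2)*(2) - (-5)*(-4)) / -3 = -5
u = (22 - (-6)*(-5) - (-4)*(2)) / -4 = 0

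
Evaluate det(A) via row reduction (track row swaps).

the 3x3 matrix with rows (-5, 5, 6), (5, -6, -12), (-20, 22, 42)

det(A) = 30

Forward elimination:
R2 <- R2 - (-1)*R1:  [  0  -1  -6 ]
R3 <- R3 - (4)*R1:  [  0   2  18 ]
R3 <- R3 - (-2)*R2:  [ 0  0  6 ]
Upper-triangular form:
[ -5   5   6 ]
[  0  -1  -6 ]
[  0   0   6 ]
det(A) = (-1)^0 * (-5) * (-1) * (6) = 30  (0 row swaps -> sign +1)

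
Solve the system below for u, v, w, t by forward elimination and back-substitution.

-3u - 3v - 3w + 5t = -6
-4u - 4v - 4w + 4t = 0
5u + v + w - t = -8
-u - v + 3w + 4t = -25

Forward elimination on [A|b]:
R2 <- R2 - (4/3)*R1:  [    0     0     0  -8/3     8 ]
R3 <- R3 - (-5/3)*R1:  [    0    -4    -4  22/3   -18 ]
R4 <- R4 - (1/3)*R1:  [   0    0    4  7/3  -23 ]
R2 <-> R3   (pivot in column 2 was zero)
[ -3  -3  -3     5   -6 ]
[  0  -4  -4  22/3  -18 ]
[  0   0   0  -8/3    8 ]
[  0   0   4   7/3  -23 ]
R3 <-> R4   (pivot in column 3 was zero)
[ -3  -3  -3     5   -6 ]
[  0  -4  -4  22/3  -18 ]
[  0   0   4   7/3  -23 ]
[  0   0   0  -8/3    8 ]
Row echelon form:
[ -3  -3  -3     5  |   -6 ]
[  0  -4  -4  22/3  |  -18 ]
[  0   0   4   7/3  |  -23 ]
[  0   0   0  -8/3  |    8 ]
Back-substitution:
t = (8) / (-8/3) = -3
w = (-23 - (7/3)*(-3)) / 4 = -4
v = (-18 - (-4)*(-4) - (22/3)*(-3)) / -4 = 3
u = (-6 - (-3)*(3) - (-3)*(-4) - (5)*(-3)) / -3 = -2

(-2, 3, -4, -3)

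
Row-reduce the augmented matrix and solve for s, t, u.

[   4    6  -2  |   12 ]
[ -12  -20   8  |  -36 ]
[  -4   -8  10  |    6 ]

Forward elimination on [A|b]:
R2 <- R2 - (-3)*R1:  [  0  -2   2   0 ]
R3 <- R3 - (-1)*R1:  [  0  -2   8  18 ]
R3 <- R3 - (1)*R2:  [  0   0   6  18 ]
Row echelon form:
[ 4   6  -2  |  12 ]
[ 0  -2   2  |   0 ]
[ 0   0   6  |  18 ]
Back-substitution:
u = (18) / 6 = 3
t = (0 - (2)*(3)) / -2 = 3
s = (12 - (6)*(3) - (-2)*(3)) / 4 = 0

(0, 3, 3)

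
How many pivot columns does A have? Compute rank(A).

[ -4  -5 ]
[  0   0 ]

Row reduction:
Row echelon form:
[ -4  -5 ]
[  0   0 ]
Nonzero rows / pivot columns: 1

rank(A) = 1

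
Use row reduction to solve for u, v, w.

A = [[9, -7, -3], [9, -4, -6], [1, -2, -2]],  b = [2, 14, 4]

Forward elimination on [A|b]:
R2 <- R2 - (1)*R1:  [  0   3  -3  12 ]
R3 <- R3 - (1/9)*R1:  [     0  -11/9   -5/3   34/9 ]
R3 <- R3 - (-11/27)*R2:  [     0      0  -26/9   26/3 ]
Row echelon form:
[ 9  -7     -3  |     2 ]
[ 0   3     -3  |    12 ]
[ 0   0  -26/9  |  26/3 ]
Back-substitution:
w = (26/3) / (-26/9) = -3
v = (12 - (-3)*(-3)) / 3 = 1
u = (2 - (-7)*(1) - (-3)*(-3)) / 9 = 0

(0, 1, -3)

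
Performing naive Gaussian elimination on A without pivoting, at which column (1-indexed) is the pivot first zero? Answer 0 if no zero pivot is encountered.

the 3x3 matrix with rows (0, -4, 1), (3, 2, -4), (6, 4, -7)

first zero-pivot column = 1

Naive forward elimination:
Pivot entry (1,1) is zero but row 2 has 3 in column 1 -> naive elimination stops; a row interchange (e.g. R1 <-> R2) would be required here.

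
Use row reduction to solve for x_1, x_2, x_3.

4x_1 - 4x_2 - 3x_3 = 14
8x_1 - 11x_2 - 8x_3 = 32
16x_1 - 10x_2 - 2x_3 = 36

(2, 0, -2)

Forward elimination on [A|b]:
R2 <- R2 - (2)*R1:  [  0  -3  -2   4 ]
R3 <- R3 - (4)*R1:  [   0    6   10  -20 ]
R3 <- R3 - (-2)*R2:  [   0    0    6  -12 ]
Row echelon form:
[ 4  -4  -3  |   14 ]
[ 0  -3  -2  |    4 ]
[ 0   0   6  |  -12 ]
Back-substitution:
x_3 = (-12) / 6 = -2
x_2 = (4 - (-2)*(-2)) / -3 = 0
x_1 = (14 - (-4)*(0) - (-3)*(-2)) / 4 = 2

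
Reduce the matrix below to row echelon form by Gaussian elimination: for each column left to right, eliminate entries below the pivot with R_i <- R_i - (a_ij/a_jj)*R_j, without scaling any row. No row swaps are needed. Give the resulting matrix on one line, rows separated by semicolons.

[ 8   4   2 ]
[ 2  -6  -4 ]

Forward elimination:
R2 <- R2 - (1/4)*R1:  [    0    -7  -9/2 ]
Row echelon form:
[ 8   4     2 ]
[ 0  -7  -9/2 ]

REF = [8 4 2; 0 -7 -9/2]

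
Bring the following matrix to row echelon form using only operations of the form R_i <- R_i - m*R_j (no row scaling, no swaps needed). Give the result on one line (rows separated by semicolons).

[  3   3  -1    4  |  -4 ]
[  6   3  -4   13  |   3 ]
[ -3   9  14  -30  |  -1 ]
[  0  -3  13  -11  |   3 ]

Forward elimination:
R2 <- R2 - (2)*R1:  [  0  -3  -2   5  11 ]
R3 <- R3 - (-1)*R1:  [   0   12   13  -26   -5 ]
R3 <- R3 - (-4)*R2:  [  0   0   5  -6  39 ]
R4 <- R4 - (1)*R2:  [   0    0   15  -16   -8 ]
R4 <- R4 - (3)*R3:  [    0     0     0     2  -125 ]
Row echelon form:
[ 3   3  -1   4  |    -4 ]
[ 0  -3  -2   5  |    11 ]
[ 0   0   5  -6  |    39 ]
[ 0   0   0   2  |  -125 ]

REF = [3 3 -1 4 -4; 0 -3 -2 5 11; 0 0 5 -6 39; 0 0 0 2 -125]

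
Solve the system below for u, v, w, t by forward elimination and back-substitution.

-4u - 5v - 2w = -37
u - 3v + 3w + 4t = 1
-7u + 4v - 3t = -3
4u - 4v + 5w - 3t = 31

Forward elimination on [A|b]:
R2 <- R2 - (-1/4)*R1:  [     0  -17/4    5/2      4  -33/4 ]
R3 <- R3 - (7/4)*R1:  [     0   51/4    7/2     -3  247/4 ]
R4 <- R4 - (-1)*R1:  [  0  -9   3  -3  -6 ]
R3 <- R3 - (-3)*R2:  [  0   0  11   9  37 ]
R4 <- R4 - (36/17)*R2:  [       0        0   -39/17  -195/17   195/17 ]
R4 <- R4 - (-39/187)*R3:  [         0          0          0  -1794/187   3588/187 ]
Row echelon form:
[ -4     -5   -2          0  |       -37 ]
[  0  -17/4  5/2          4  |     -33/4 ]
[  0      0   11          9  |        37 ]
[  0      0    0  -1794/187  |  3588/187 ]
Back-substitution:
t = (3588/187) / (-1794/187) = -2
w = (37 - (9)*(-2)) / 11 = 5
v = (-33/4 - (5/2)*(5) - (4)*(-2)) / (-17/4) = 3
u = (-37 - (-5)*(3) - (-2)*(5)) / -4 = 3

(3, 3, 5, -2)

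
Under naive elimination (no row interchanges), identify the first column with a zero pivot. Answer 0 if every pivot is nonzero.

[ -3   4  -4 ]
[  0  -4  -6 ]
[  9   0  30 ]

first zero-pivot column = 3

Naive forward elimination:
R3 <- R3 - (-3)*R1:  [  0  12  18 ]
R3 <- R3 - (-3)*R2:  [ 0  0  0 ]
Matrix at this point:
[ -3   4  -4 ]
[  0  -4  -6 ]
[  0   0   0 ]
Pivot entry (3,3) in the last row is zero and there are no rows below to swap with -> zero pivot in column 3 (A is singular).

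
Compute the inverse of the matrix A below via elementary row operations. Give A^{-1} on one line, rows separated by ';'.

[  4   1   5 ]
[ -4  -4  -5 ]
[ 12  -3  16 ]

Gauss-Jordan on [A | I]:
R1 <- (1/4)*R1:  [   1  1/4  5/4  |  1/4    0    0 ]
R2 <- R2 - (-4)*R1:  [  0  -3   0  |   1   1   0 ]
R3 <- R3 - (12)*R1:  [  0  -6   1  |  -3   0   1 ]
R2 <- (1/-3)*R2:  [    0     1     0  |  -1/3  -1/3     0 ]
R1 <- R1 - (1/4)*R2:  [    1     0   5/4  |   1/3  1/12     0 ]
R3 <- R3 - (-6)*R2:  [  0   0   1  |  -5  -2   1 ]
R1 <- R1 - (5/4)*R3:  [     1      0      0  |  79/12  31/12   -5/4 ]
Right block of [I | A^{-1}] is the inverse:
[ 79/12  31/12  -5/4 ]
[  -1/3   -1/3     0 ]
[    -5     -2     1 ]

inverse = [79/12 31/12 -5/4; -1/3 -1/3 0; -5 -2 1]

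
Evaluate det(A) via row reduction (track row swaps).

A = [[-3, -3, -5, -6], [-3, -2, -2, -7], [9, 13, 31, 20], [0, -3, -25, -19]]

Forward elimination:
R2 <- R2 - (1)*R1:  [  0   1   3  -1 ]
R3 <- R3 - (-3)*R1:  [  0   4  16   2 ]
R3 <- R3 - (4)*R2:  [ 0  0  4  6 ]
R4 <- R4 - (-3)*R2:  [   0    0  -16  -22 ]
R4 <- R4 - (-4)*R3:  [ 0  0  0  2 ]
Upper-triangular form:
[ -3  -3  -5  -6 ]
[  0   1   3  -1 ]
[  0   0   4   6 ]
[  0   0   0   2 ]
det(A) = (-1)^0 * (-3) * (1) * (4) * (2) = -24  (0 row swaps -> sign +1)

det(A) = -24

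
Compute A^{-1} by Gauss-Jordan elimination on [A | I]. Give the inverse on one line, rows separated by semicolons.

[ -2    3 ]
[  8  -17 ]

Gauss-Jordan on [A | I]:
R1 <- (1/-2)*R1:  [    1  -3/2  |  -1/2     0 ]
R2 <- R2 - (8)*R1:  [  0  -5  |   4   1 ]
R2 <- (1/-5)*R2:  [    0     1  |  -4/5  -1/5 ]
R1 <- R1 - (-3/2)*R2:  [      1       0  |  -17/10   -3/10 ]
Right block of [I | A^{-1}] is the inverse:
[ -17/10  -3/10 ]
[   -4/5   -1/5 ]

inverse = [-17/10 -3/10; -4/5 -1/5]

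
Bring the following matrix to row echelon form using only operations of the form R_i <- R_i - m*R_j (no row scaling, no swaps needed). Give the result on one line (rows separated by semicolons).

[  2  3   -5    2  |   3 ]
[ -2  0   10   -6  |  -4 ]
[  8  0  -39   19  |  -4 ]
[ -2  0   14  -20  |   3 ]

REF = [2 3 -5 2 3; 0 3 5 -4 -1; 0 0 1 -5 -20; 0 0 0 6 87]

Forward elimination:
R2 <- R2 - (-1)*R1:  [  0   3   5  -4  -1 ]
R3 <- R3 - (4)*R1:  [   0  -12  -19   11  -16 ]
R4 <- R4 - (-1)*R1:  [   0    3    9  -18    6 ]
R3 <- R3 - (-4)*R2:  [   0    0    1   -5  -20 ]
R4 <- R4 - (1)*R2:  [   0    0    4  -14    7 ]
R4 <- R4 - (4)*R3:  [  0   0   0   6  87 ]
Row echelon form:
[ 2  3  -5   2  |    3 ]
[ 0  3   5  -4  |   -1 ]
[ 0  0   1  -5  |  -20 ]
[ 0  0   0   6  |   87 ]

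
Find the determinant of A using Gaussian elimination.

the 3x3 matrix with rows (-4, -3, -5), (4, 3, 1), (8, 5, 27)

det(A) = 16

Forward elimination:
R2 <- R2 - (-1)*R1:  [  0   0  -4 ]
R3 <- R3 - (-2)*R1:  [  0  -1  17 ]
R2 <-> R3   (pivot in column 2 was zero)
[ -4  -3  -5 ]
[  0  -1  17 ]
[  0   0  -4 ]
Upper-triangular form:
[ -4  -3  -5 ]
[  0  -1  17 ]
[  0   0  -4 ]
det(A) = (-1)^1 * (-4) * (-1) * (-4) = 16  (1 row swap -> sign -1)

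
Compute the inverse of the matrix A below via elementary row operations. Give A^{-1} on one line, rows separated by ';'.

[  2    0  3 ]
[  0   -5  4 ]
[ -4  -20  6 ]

Gauss-Jordan on [A | I]:
R1 <- (1/2)*R1:  [   1    0  3/2  |  1/2    0    0 ]
R3 <- R3 - (-4)*R1:  [   0  -20   12  |    2    0    1 ]
R2 <- (1/-5)*R2:  [    0     1  -4/5  |     0  -1/5     0 ]
R3 <- R3 - (-20)*R2:  [  0   0  -4  |   2  -4   1 ]
R3 <- (1/-4)*R3:  [    0     0     1  |  -1/2     1  -1/4 ]
R1 <- R1 - (3/2)*R3:  [    1     0     0  |   5/4  -3/2   3/8 ]
R2 <- R2 - (-4/5)*R3:  [    0     1     0  |  -2/5   3/5  -1/5 ]
Right block of [I | A^{-1}] is the inverse:
[  5/4  -3/2   3/8 ]
[ -2/5   3/5  -1/5 ]
[ -1/2     1  -1/4 ]

inverse = [5/4 -3/2 3/8; -2/5 3/5 -1/5; -1/2 1 -1/4]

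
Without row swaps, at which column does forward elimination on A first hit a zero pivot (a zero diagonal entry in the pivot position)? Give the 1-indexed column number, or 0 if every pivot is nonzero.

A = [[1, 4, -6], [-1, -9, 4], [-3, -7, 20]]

first zero-pivot column = 3

Naive forward elimination:
R2 <- R2 - (-1)*R1:  [  0  -5  -2 ]
R3 <- R3 - (-3)*R1:  [ 0  5  2 ]
R3 <- R3 - (-1)*R2:  [ 0  0  0 ]
Matrix at this point:
[ 1   4  -6 ]
[ 0  -5  -2 ]
[ 0   0   0 ]
Pivot entry (3,3) in the last row is zero and there are no rows below to swap with -> zero pivot in column 3 (A is singular).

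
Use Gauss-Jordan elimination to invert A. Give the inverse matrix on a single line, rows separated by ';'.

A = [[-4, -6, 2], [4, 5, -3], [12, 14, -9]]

inverse = [-3/4 -13/2 2; 0 3 -1; -1 -4 1]

Gauss-Jordan on [A | I]:
R1 <- (1/-4)*R1:  [    1   3/2  -1/2  |  -1/4     0     0 ]
R2 <- R2 - (4)*R1:  [  0  -1  -1  |   1   1   0 ]
R3 <- R3 - (12)*R1:  [  0  -4  -3  |   3   0   1 ]
R2 <- (1/-1)*R2:  [  0   1   1  |  -1  -1   0 ]
R1 <- R1 - (3/2)*R2:  [   1    0   -2  |  5/4  3/2    0 ]
R3 <- R3 - (-4)*R2:  [  0   0   1  |  -1  -4   1 ]
R1 <- R1 - (-2)*R3:  [     1      0      0  |   -3/4  -13/2      2 ]
R2 <- R2 - (1)*R3:  [  0   1   0  |   0   3  -1 ]
Right block of [I | A^{-1}] is the inverse:
[ -3/4  -13/2   2 ]
[    0      3  -1 ]
[   -1     -4   1 ]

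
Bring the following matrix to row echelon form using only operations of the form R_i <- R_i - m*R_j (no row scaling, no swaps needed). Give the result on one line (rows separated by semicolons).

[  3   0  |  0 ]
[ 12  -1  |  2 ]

REF = [3 0 0; 0 -1 2]

Forward elimination:
R2 <- R2 - (4)*R1:  [  0  -1   2 ]
Row echelon form:
[ 3   0  |  0 ]
[ 0  -1  |  2 ]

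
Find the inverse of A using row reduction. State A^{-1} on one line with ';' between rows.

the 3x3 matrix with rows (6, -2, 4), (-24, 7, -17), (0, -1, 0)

inverse = [17/6 2/3 -1; 0 0 -1; -4 -1 1]

Gauss-Jordan on [A | I]:
R1 <- (1/6)*R1:  [    1  -1/3   2/3  |   1/6     0     0 ]
R2 <- R2 - (-24)*R1:  [  0  -1  -1  |   4   1   0 ]
R2 <- (1/-1)*R2:  [  0   1   1  |  -4  -1   0 ]
R1 <- R1 - (-1/3)*R2:  [    1     0     1  |  -7/6  -1/3     0 ]
R3 <- R3 - (-1)*R2:  [  0   0   1  |  -4  -1   1 ]
R1 <- R1 - (1)*R3:  [    1     0     0  |  17/6   2/3    -1 ]
R2 <- R2 - (1)*R3:  [  0   1   0  |   0   0  -1 ]
Right block of [I | A^{-1}] is the inverse:
[ 17/6  2/3  -1 ]
[    0    0  -1 ]
[   -4   -1   1 ]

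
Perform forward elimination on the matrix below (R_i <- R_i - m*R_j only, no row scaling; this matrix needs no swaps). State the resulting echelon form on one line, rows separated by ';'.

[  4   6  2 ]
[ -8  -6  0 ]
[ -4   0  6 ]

REF = [4 6 2; 0 6 4; 0 0 4]

Forward elimination:
R2 <- R2 - (-2)*R1:  [ 0  6  4 ]
R3 <- R3 - (-1)*R1:  [ 0  6  8 ]
R3 <- R3 - (1)*R2:  [ 0  0  4 ]
Row echelon form:
[ 4  6  2 ]
[ 0  6  4 ]
[ 0  0  4 ]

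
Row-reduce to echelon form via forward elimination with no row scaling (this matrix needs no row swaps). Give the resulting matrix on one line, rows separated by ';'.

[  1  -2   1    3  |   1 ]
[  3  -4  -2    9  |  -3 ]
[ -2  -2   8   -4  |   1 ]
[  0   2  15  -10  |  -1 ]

Forward elimination:
R2 <- R2 - (3)*R1:  [  0   2  -5   0  -6 ]
R3 <- R3 - (-2)*R1:  [  0  -6  10   2   3 ]
R3 <- R3 - (-3)*R2:  [   0    0   -5    2  -15 ]
R4 <- R4 - (1)*R2:  [   0    0   20  -10    5 ]
R4 <- R4 - (-4)*R3:  [   0    0    0   -2  -55 ]
Row echelon form:
[ 1  -2   1   3  |    1 ]
[ 0   2  -5   0  |   -6 ]
[ 0   0  -5   2  |  -15 ]
[ 0   0   0  -2  |  -55 ]

REF = [1 -2 1 3 1; 0 2 -5 0 -6; 0 0 -5 2 -15; 0 0 0 -2 -55]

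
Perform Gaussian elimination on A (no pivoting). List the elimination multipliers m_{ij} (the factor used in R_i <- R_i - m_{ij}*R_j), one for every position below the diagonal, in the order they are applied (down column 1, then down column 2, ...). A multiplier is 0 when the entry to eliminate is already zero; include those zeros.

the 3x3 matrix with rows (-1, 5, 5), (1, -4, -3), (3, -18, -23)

multipliers: -1, -3, -3

Forward elimination:
R2 <- R2 - (-1)*R1:  [ 0  1  2 ]
R3 <- R3 - (-3)*R1:  [  0  -3  -8 ]
R3 <- R3 - (-3)*R2:  [  0   0  -2 ]
Multipliers (in order of application): m_{21} = -1, m_{31} = -3, m_{32} = -3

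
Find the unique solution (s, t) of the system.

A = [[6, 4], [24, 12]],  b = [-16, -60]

(-2, -1)

Forward elimination on [A|b]:
R2 <- R2 - (4)*R1:  [  0  -4   4 ]
Row echelon form:
[ 6   4  |  -16 ]
[ 0  -4  |    4 ]
Back-substitution:
t = (4) / -4 = -1
s = (-16 - (4)*(-1)) / 6 = -2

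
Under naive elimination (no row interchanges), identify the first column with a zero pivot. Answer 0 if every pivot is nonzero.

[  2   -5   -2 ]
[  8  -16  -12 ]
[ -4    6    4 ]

Naive forward elimination:
R2 <- R2 - (4)*R1:  [  0   4  -4 ]
R3 <- R3 - (-2)*R1:  [  0  -4   0 ]
R3 <- R3 - (-1)*R2:  [  0   0  -4 ]
All pivots nonzero; naive elimination completes without hitting a zero pivot.

first zero-pivot column = 0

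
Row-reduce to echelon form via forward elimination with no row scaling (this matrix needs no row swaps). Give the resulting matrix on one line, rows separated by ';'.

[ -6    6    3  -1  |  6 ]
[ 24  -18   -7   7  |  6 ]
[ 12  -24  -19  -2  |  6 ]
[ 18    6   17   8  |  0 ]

Forward elimination:
R2 <- R2 - (-4)*R1:  [  0   6   5   3  30 ]
R3 <- R3 - (-2)*R1:  [   0  -12  -13   -4   18 ]
R4 <- R4 - (-3)*R1:  [  0  24  26   5  18 ]
R3 <- R3 - (-2)*R2:  [  0   0  -3   2  78 ]
R4 <- R4 - (4)*R2:  [    0     0     6    -7  -102 ]
R4 <- R4 - (-2)*R3:  [  0   0   0  -3  54 ]
Row echelon form:
[ -6  6   3  -1  |   6 ]
[  0  6   5   3  |  30 ]
[  0  0  -3   2  |  78 ]
[  0  0   0  -3  |  54 ]

REF = [-6 6 3 -1 6; 0 6 5 3 30; 0 0 -3 2 78; 0 0 0 -3 54]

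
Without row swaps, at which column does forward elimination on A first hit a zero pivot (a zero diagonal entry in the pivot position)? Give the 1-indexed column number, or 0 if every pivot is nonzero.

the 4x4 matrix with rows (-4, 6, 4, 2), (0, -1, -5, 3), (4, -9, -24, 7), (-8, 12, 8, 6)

Naive forward elimination:
R3 <- R3 - (-1)*R1:  [   0   -3  -20    9 ]
R4 <- R4 - (2)*R1:  [ 0  0  0  2 ]
R3 <- R3 - (3)*R2:  [  0   0  -5   0 ]
All pivots nonzero; naive elimination completes without hitting a zero pivot.

first zero-pivot column = 0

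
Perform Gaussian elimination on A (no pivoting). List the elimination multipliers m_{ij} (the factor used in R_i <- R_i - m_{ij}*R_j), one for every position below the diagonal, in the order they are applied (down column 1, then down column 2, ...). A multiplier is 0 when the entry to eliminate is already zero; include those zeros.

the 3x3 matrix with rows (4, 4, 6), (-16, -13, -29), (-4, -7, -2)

Forward elimination:
R2 <- R2 - (-4)*R1:  [  0   3  -5 ]
R3 <- R3 - (-1)*R1:  [  0  -3   4 ]
R3 <- R3 - (-1)*R2:  [  0   0  -1 ]
Multipliers (in order of application): m_{21} = -4, m_{31} = -1, m_{32} = -1

multipliers: -4, -1, -1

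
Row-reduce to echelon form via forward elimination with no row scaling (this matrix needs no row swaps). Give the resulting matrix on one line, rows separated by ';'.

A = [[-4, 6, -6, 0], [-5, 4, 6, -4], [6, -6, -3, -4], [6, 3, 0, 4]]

Forward elimination:
R2 <- R2 - (5/4)*R1:  [    0  -7/2  27/2    -4 ]
R3 <- R3 - (-3/2)*R1:  [   0    3  -12   -4 ]
R4 <- R4 - (-3/2)*R1:  [  0  12  -9   4 ]
R3 <- R3 - (-6/7)*R2:  [     0      0   -3/7  -52/7 ]
R4 <- R4 - (-24/7)*R2:  [     0      0  261/7  -68/7 ]
R4 <- R4 - (-87)*R3:  [    0     0     0  -656 ]
Row echelon form:
[ -4     6    -6      0 ]
[  0  -7/2  27/2     -4 ]
[  0     0  -3/7  -52/7 ]
[  0     0     0   -656 ]

REF = [-4 6 -6 0; 0 -7/2 27/2 -4; 0 0 -3/7 -52/7; 0 0 0 -656]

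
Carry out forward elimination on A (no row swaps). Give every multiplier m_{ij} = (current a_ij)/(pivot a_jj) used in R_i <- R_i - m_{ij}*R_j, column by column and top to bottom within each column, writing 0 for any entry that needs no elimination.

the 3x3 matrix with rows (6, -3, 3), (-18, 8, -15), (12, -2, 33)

multipliers: -3, 2, -4

Forward elimination:
R2 <- R2 - (-3)*R1:  [  0  -1  -6 ]
R3 <- R3 - (2)*R1:  [  0   4  27 ]
R3 <- R3 - (-4)*R2:  [ 0  0  3 ]
Multipliers (in order of application): m_{21} = -3, m_{31} = 2, m_{32} = -4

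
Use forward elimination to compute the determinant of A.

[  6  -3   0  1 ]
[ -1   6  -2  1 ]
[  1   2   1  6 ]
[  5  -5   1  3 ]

Forward elimination:
R2 <- R2 - (-1/6)*R1:  [    0  11/2    -2   7/6 ]
R3 <- R3 - (1/6)*R1:  [    0   5/2     1  35/6 ]
R4 <- R4 - (5/6)*R1:  [    0  -5/2     1  13/6 ]
R3 <- R3 - (5/11)*R2:  [      0       0   21/11  175/33 ]
R4 <- R4 - (-5/11)*R2:  [     0      0   1/11  89/33 ]
R4 <- R4 - (1/21)*R3:  [    0     0     0  22/9 ]
Upper-triangular form:
[ 6    -3      0       1 ]
[ 0  11/2     -2     7/6 ]
[ 0     0  21/11  175/33 ]
[ 0     0      0    22/9 ]
det(A) = (-1)^0 * (6) * (11/2) * (21/11) * (22/9) = 154  (0 row swaps -> sign +1)

det(A) = 154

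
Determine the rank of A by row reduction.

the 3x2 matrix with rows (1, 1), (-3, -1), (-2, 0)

Row reduction:
R2 <- R2 - (-3)*R1:  [ 0  2 ]
R3 <- R3 - (-2)*R1:  [ 0  2 ]
R3 <- R3 - (1)*R2:  [ 0  0 ]
Row echelon form:
[ 1  1 ]
[ 0  2 ]
[ 0  0 ]
Nonzero rows / pivot columns: 2

rank(A) = 2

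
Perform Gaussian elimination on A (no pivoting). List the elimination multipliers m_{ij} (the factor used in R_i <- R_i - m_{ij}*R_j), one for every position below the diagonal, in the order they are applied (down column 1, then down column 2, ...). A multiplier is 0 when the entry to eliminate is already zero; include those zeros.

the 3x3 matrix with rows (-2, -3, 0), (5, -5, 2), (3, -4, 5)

multipliers: -5/2, -3/2, 17/25

Forward elimination:
R2 <- R2 - (-5/2)*R1:  [     0  -25/2      2 ]
R3 <- R3 - (-3/2)*R1:  [     0  -17/2      5 ]
R3 <- R3 - (17/25)*R2:  [     0      0  91/25 ]
Multipliers (in order of application): m_{21} = -5/2, m_{31} = -3/2, m_{32} = 17/25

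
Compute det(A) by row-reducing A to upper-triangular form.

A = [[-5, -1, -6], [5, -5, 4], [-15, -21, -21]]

det(A) = 90

Forward elimination:
R2 <- R2 - (-1)*R1:  [  0  -6  -2 ]
R3 <- R3 - (3)*R1:  [   0  -18   -3 ]
R3 <- R3 - (3)*R2:  [ 0  0  3 ]
Upper-triangular form:
[ -5  -1  -6 ]
[  0  -6  -2 ]
[  0   0   3 ]
det(A) = (-1)^0 * (-5) * (-6) * (3) = 90  (0 row swaps -> sign +1)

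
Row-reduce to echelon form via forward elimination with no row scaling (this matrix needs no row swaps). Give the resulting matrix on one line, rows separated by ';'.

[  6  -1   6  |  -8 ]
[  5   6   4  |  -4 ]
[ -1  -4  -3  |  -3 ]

Forward elimination:
R2 <- R2 - (5/6)*R1:  [    0  41/6    -1   8/3 ]
R3 <- R3 - (-1/6)*R1:  [     0  -25/6     -2  -13/3 ]
R3 <- R3 - (-25/41)*R2:  [       0        0  -107/41  -111/41 ]
Row echelon form:
[ 6    -1        6  |       -8 ]
[ 0  41/6       -1  |      8/3 ]
[ 0     0  -107/41  |  -111/41 ]

REF = [6 -1 6 -8; 0 41/6 -1 8/3; 0 0 -107/41 -111/41]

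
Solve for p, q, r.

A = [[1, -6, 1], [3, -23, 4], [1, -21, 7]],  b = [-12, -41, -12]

(-5, 2, 5)

Forward elimination on [A|b]:
R2 <- R2 - (3)*R1:  [  0  -5   1  -5 ]
R3 <- R3 - (1)*R1:  [   0  -15    6    0 ]
R3 <- R3 - (3)*R2:  [  0   0   3  15 ]
Row echelon form:
[ 1  -6  1  |  -12 ]
[ 0  -5  1  |   -5 ]
[ 0   0  3  |   15 ]
Back-substitution:
r = (15) / 3 = 5
q = (-5 - (1)*(5)) / -5 = 2
p = (-12 - (-6)*(2) - (1)*(5)) / 1 = -5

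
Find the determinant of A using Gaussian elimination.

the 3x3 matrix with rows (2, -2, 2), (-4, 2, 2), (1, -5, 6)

Forward elimination:
R2 <- R2 - (-2)*R1:  [  0  -2   6 ]
R3 <- R3 - (1/2)*R1:  [  0  -4   5 ]
R3 <- R3 - (2)*R2:  [  0   0  -7 ]
Upper-triangular form:
[ 2  -2   2 ]
[ 0  -2   6 ]
[ 0   0  -7 ]
det(A) = (-1)^0 * (2) * (-2) * (-7) = 28  (0 row swaps -> sign +1)

det(A) = 28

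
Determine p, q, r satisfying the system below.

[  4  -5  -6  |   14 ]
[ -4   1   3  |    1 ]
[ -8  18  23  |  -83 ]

(-4, 0, -5)

Forward elimination on [A|b]:
R2 <- R2 - (-1)*R1:  [  0  -4  -3  15 ]
R3 <- R3 - (-2)*R1:  [   0    8   11  -55 ]
R3 <- R3 - (-2)*R2:  [   0    0    5  -25 ]
Row echelon form:
[ 4  -5  -6  |   14 ]
[ 0  -4  -3  |   15 ]
[ 0   0   5  |  -25 ]
Back-substitution:
r = (-25) / 5 = -5
q = (15 - (-3)*(-5)) / -4 = 0
p = (14 - (-5)*(0) - (-6)*(-5)) / 4 = -4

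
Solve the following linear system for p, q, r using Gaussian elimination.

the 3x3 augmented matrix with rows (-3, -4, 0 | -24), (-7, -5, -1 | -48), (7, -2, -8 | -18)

Forward elimination on [A|b]:
R2 <- R2 - (7/3)*R1:  [    0  13/3    -1     8 ]
R3 <- R3 - (-7/3)*R1:  [     0  -34/3     -8    -74 ]
R3 <- R3 - (-34/13)*R2:  [       0        0  -138/13  -690/13 ]
Row echelon form:
[ -3    -4        0  |      -24 ]
[  0  13/3       -1  |        8 ]
[  0     0  -138/13  |  -690/13 ]
Back-substitution:
r = (-690/13) / (-138/13) = 5
q = (8 - (-1)*(5)) / (13/3) = 3
p = (-24 - (-4)*(3)) / -3 = 4

(4, 3, 5)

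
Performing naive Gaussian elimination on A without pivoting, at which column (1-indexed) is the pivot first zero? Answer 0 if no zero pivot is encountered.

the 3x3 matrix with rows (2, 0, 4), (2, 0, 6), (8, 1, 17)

Naive forward elimination:
R2 <- R2 - (1)*R1:  [ 0  0  2 ]
R3 <- R3 - (4)*R1:  [ 0  1  1 ]
Matrix at this point:
[ 2  0  4 ]
[ 0  0  2 ]
[ 0  1  1 ]
Pivot entry (2,2) is zero but row 3 has 1 in column 2 -> naive elimination stops; a row interchange (e.g. R2 <-> R3) would be required here.

first zero-pivot column = 2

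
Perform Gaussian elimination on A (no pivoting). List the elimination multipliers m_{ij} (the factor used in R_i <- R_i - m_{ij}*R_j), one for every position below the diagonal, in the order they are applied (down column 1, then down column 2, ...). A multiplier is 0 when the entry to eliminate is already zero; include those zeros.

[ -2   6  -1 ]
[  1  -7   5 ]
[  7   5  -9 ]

multipliers: -1/2, -7/2, -13/2

Forward elimination:
R2 <- R2 - (-1/2)*R1:  [   0   -4  9/2 ]
R3 <- R3 - (-7/2)*R1:  [     0     26  -25/2 ]
R3 <- R3 - (-13/2)*R2:  [    0     0  67/4 ]
Multipliers (in order of application): m_{21} = -1/2, m_{31} = -7/2, m_{32} = -13/2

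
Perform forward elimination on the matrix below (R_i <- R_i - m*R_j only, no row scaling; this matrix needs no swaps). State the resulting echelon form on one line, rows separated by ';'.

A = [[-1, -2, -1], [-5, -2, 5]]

Forward elimination:
R2 <- R2 - (5)*R1:  [  0   8  10 ]
Row echelon form:
[ -1  -2  -1 ]
[  0   8  10 ]

REF = [-1 -2 -1; 0 8 10]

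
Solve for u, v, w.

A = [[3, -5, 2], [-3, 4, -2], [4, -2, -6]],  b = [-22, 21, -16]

Forward elimination on [A|b]:
R2 <- R2 - (-1)*R1:  [  0  -1   0  -1 ]
R3 <- R3 - (4/3)*R1:  [     0   14/3  -26/3   40/3 ]
R3 <- R3 - (-14/3)*R2:  [     0      0  -26/3   26/3 ]
Row echelon form:
[ 3  -5      2  |   -22 ]
[ 0  -1      0  |    -1 ]
[ 0   0  -26/3  |  26/3 ]
Back-substitution:
w = (26/3) / (-26/3) = -1
v = (-1) / -1 = 1
u = (-22 - (-5)*(1) - (2)*(-1)) / 3 = -5

(-5, 1, -1)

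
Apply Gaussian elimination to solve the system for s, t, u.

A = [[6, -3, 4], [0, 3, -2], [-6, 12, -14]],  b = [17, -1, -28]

Forward elimination on [A|b]:
R3 <- R3 - (-1)*R1:  [   0    9  -10  -11 ]
R3 <- R3 - (3)*R2:  [  0   0  -4  -8 ]
Row echelon form:
[ 6  -3   4  |  17 ]
[ 0   3  -2  |  -1 ]
[ 0   0  -4  |  -8 ]
Back-substitution:
u = (-8) / -4 = 2
t = (-1 - (-2)*(2)) / 3 = 1
s = (17 - (-3)*(1) - (4)*(2)) / 6 = 2

(2, 1, 2)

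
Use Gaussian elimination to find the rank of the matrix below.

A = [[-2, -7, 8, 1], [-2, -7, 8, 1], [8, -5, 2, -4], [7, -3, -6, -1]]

rank(A) = 3

Row reduction:
R2 <- R2 - (1)*R1:  [ 0  0  0  0 ]
R3 <- R3 - (-4)*R1:  [   0  -33   34    0 ]
R4 <- R4 - (-7/2)*R1:  [     0  -55/2     22    5/2 ]
R2 <-> R3   (pivot in column 2 was zero)
[ -2     -7   8    1 ]
[  0    -33  34    0 ]
[  0      0   0    0 ]
[  0  -55/2  22  5/2 ]
R4 <- R4 - (5/6)*R2:  [     0      0  -19/3    5/2 ]
R3 <-> R4   (pivot in column 3 was zero)
[ -2   -7      8    1 ]
[  0  -33     34    0 ]
[  0    0  -19/3  5/2 ]
[  0    0      0    0 ]
Row echelon form:
[ -2   -7      8    1 ]
[  0  -33     34    0 ]
[  0    0  -19/3  5/2 ]
[  0    0      0    0 ]
Nonzero rows / pivot columns: 3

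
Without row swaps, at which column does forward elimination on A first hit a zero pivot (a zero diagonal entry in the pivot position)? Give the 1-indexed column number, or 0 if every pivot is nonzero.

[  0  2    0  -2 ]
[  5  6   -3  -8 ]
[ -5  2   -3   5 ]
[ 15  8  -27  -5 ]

first zero-pivot column = 1

Naive forward elimination:
Pivot entry (1,1) is zero but row 2 has 5 in column 1 -> naive elimination stops; a row interchange (e.g. R1 <-> R2) would be required here.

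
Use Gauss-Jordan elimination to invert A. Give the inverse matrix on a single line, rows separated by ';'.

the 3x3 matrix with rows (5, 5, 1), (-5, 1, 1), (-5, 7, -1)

inverse = [1/15 -1/10 -1/30; 1/12 0 1/12; 1/4 1/2 -1/4]

Gauss-Jordan on [A | I]:
R1 <- (1/5)*R1:  [   1    1  1/5  |  1/5    0    0 ]
R2 <- R2 - (-5)*R1:  [ 0  6  2  |  1  1  0 ]
R3 <- R3 - (-5)*R1:  [  0  12   0  |   1   0   1 ]
R2 <- (1/6)*R2:  [   0    1  1/3  |  1/6  1/6    0 ]
R1 <- R1 - (1)*R2:  [     1      0  -2/15  |   1/30   -1/6      0 ]
R3 <- R3 - (12)*R2:  [  0   0  -4  |  -1  -2   1 ]
R3 <- (1/-4)*R3:  [    0     0     1  |   1/4   1/2  -1/4 ]
R1 <- R1 - (-2/15)*R3:  [     1      0      0  |   1/15  -1/10  -1/30 ]
R2 <- R2 - (1/3)*R3:  [    0     1     0  |  1/12     0  1/12 ]
Right block of [I | A^{-1}] is the inverse:
[ 1/15  -1/10  -1/30 ]
[ 1/12      0   1/12 ]
[  1/4    1/2   -1/4 ]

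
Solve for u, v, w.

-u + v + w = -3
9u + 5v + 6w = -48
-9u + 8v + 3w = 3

(-2, 0, -5)

Forward elimination on [A|b]:
R2 <- R2 - (-9)*R1:  [   0   14   15  -75 ]
R3 <- R3 - (9)*R1:  [  0  -1  -6  30 ]
R3 <- R3 - (-1/14)*R2:  [      0       0  -69/14  345/14 ]
Row echelon form:
[ -1   1       1  |      -3 ]
[  0  14      15  |     -75 ]
[  0   0  -69/14  |  345/14 ]
Back-substitution:
w = (345/14) / (-69/14) = -5
v = (-75 - (15)*(-5)) / 14 = 0
u = (-3 - (1)*(0) - (1)*(-5)) / -1 = -2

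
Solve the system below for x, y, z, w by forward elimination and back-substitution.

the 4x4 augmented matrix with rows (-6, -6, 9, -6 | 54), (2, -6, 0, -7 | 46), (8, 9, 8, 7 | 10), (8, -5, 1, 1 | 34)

Forward elimination on [A|b]:
R2 <- R2 - (-1/3)*R1:  [  0  -8   3  -9  64 ]
R3 <- R3 - (-4/3)*R1:  [  0   1  20  -1  82 ]
R4 <- R4 - (-4/3)*R1:  [   0  -13   13   -7  106 ]
R3 <- R3 - (-1/8)*R2:  [     0      0  163/8  -17/8     90 ]
R4 <- R4 - (13/8)*R2:  [    0     0  65/8  61/8     2 ]
R4 <- R4 - (65/163)*R3:  [         0          0          0   1381/163  -5524/163 ]
Row echelon form:
[ -6  -6      9        -6  |         54 ]
[  0  -8      3        -9  |         64 ]
[  0   0  163/8     -17/8  |         90 ]
[  0   0      0  1381/163  |  -5524/163 ]
Back-substitution:
w = (-5524/163) / (1381/163) = -4
z = (90 - (-17/8)*(-4)) / (163/8) = 4
y = (64 - (3)*(4) - (-9)*(-4)) / -8 = -2
x = (54 - (-6)*(-2) - (9)*(4) - (-6)*(-4)) / -6 = 3

(3, -2, 4, -4)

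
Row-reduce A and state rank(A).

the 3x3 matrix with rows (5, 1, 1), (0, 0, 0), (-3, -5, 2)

rank(A) = 2

Row reduction:
R3 <- R3 - (-3/5)*R1:  [     0  -22/5   13/5 ]
R2 <-> R3   (pivot in column 2 was zero)
[ 5      1     1 ]
[ 0  -22/5  13/5 ]
[ 0      0     0 ]
Row echelon form:
[ 5      1     1 ]
[ 0  -22/5  13/5 ]
[ 0      0     0 ]
Nonzero rows / pivot columns: 2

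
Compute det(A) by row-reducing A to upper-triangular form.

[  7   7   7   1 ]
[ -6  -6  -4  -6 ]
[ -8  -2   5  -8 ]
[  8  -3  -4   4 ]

det(A) = -1740

Forward elimination:
R2 <- R2 - (-6/7)*R1:  [     0      0      2  -36/7 ]
R3 <- R3 - (-8/7)*R1:  [     0      6     13  -48/7 ]
R4 <- R4 - (8/7)*R1:  [    0   -11   -12  20/7 ]
R2 <-> R3   (pivot in column 2 was zero)
[ 7    7    7      1 ]
[ 0    6   13  -48/7 ]
[ 0    0    2  -36/7 ]
[ 0  -11  -12   20/7 ]
R4 <- R4 - (-11/6)*R2:  [     0      0   71/6  -68/7 ]
R4 <- R4 - (71/12)*R3:  [     0      0      0  145/7 ]
Upper-triangular form:
[ 7  7   7      1 ]
[ 0  6  13  -48/7 ]
[ 0  0   2  -36/7 ]
[ 0  0   0  145/7 ]
det(A) = (-1)^1 * (7) * (6) * (2) * (145/7) = -1740  (1 row swap -> sign -1)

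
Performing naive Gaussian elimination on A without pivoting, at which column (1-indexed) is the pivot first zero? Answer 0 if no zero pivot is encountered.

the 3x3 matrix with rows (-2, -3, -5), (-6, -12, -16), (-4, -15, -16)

Naive forward elimination:
R2 <- R2 - (3)*R1:  [  0  -3  -1 ]
R3 <- R3 - (2)*R1:  [  0  -9  -6 ]
R3 <- R3 - (3)*R2:  [  0   0  -3 ]
All pivots nonzero; naive elimination completes without hitting a zero pivot.

first zero-pivot column = 0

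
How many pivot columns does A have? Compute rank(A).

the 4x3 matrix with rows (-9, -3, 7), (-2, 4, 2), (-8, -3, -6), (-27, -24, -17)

Row reduction:
R2 <- R2 - (2/9)*R1:  [    0  14/3   4/9 ]
R3 <- R3 - (8/9)*R1:  [      0    -1/3  -110/9 ]
R4 <- R4 - (3)*R1:  [   0  -15  -38 ]
R3 <- R3 - (-1/14)*R2:  [       0        0  -256/21 ]
R4 <- R4 - (-45/14)*R2:  [      0       0  -256/7 ]
R4 <- R4 - (3)*R3:  [ 0  0  0 ]
Row echelon form:
[ -9    -3        7 ]
[  0  14/3      4/9 ]
[  0     0  -256/21 ]
[  0     0        0 ]
Nonzero rows / pivot columns: 3

rank(A) = 3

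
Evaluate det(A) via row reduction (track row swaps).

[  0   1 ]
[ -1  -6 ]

Forward elimination:
R1 <-> R2   (pivot in column 1 was zero)
[ -1  -6 ]
[  0   1 ]
Upper-triangular form:
[ -1  -6 ]
[  0   1 ]
det(A) = (-1)^1 * (-1) * (1) = 1  (1 row swap -> sign -1)

det(A) = 1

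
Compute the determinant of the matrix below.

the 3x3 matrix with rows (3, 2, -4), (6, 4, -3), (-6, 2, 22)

Forward elimination:
R2 <- R2 - (2)*R1:  [ 0  0  5 ]
R3 <- R3 - (-2)*R1:  [  0   6  14 ]
R2 <-> R3   (pivot in column 2 was zero)
[ 3  2  -4 ]
[ 0  6  14 ]
[ 0  0   5 ]
Upper-triangular form:
[ 3  2  -4 ]
[ 0  6  14 ]
[ 0  0   5 ]
det(A) = (-1)^1 * (3) * (6) * (5) = -90  (1 row swap -> sign -1)

det(A) = -90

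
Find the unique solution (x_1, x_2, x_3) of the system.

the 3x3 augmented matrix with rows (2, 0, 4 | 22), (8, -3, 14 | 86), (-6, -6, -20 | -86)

(3, -2, 4)

Forward elimination on [A|b]:
R2 <- R2 - (4)*R1:  [  0  -3  -2  -2 ]
R3 <- R3 - (-3)*R1:  [   0   -6   -8  -20 ]
R3 <- R3 - (2)*R2:  [   0    0   -4  -16 ]
Row echelon form:
[ 2   0   4  |   22 ]
[ 0  -3  -2  |   -2 ]
[ 0   0  -4  |  -16 ]
Back-substitution:
x_3 = (-16) / -4 = 4
x_2 = (-2 - (-2)*(4)) / -3 = -2
x_1 = (22 - (4)*(4)) / 2 = 3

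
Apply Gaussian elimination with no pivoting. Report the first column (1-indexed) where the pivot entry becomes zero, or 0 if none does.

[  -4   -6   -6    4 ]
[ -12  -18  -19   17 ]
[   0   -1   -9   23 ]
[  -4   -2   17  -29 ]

Naive forward elimination:
R2 <- R2 - (3)*R1:  [  0   0  -1   5 ]
R4 <- R4 - (1)*R1:  [   0    4   23  -33 ]
Matrix at this point:
[ -4  -6  -6    4 ]
[  0   0  -1    5 ]
[  0  -1  -9   23 ]
[  0   4  23  -33 ]
Pivot entry (2,2) is zero but row 3 has -1 in column 2 -> naive elimination stops; a row interchange (e.g. R2 <-> R3) would be required here.

first zero-pivot column = 2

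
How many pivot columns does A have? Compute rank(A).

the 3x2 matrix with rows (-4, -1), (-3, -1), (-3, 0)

rank(A) = 2

Row reduction:
R2 <- R2 - (3/4)*R1:  [    0  -1/4 ]
R3 <- R3 - (3/4)*R1:  [   0  3/4 ]
R3 <- R3 - (-3)*R2:  [ 0  0 ]
Row echelon form:
[ -4    -1 ]
[  0  -1/4 ]
[  0     0 ]
Nonzero rows / pivot columns: 2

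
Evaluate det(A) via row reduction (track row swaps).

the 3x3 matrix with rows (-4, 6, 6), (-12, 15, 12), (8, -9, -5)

Forward elimination:
R2 <- R2 - (3)*R1:  [  0  -3  -6 ]
R3 <- R3 - (-2)*R1:  [ 0  3  7 ]
R3 <- R3 - (-1)*R2:  [ 0  0  1 ]
Upper-triangular form:
[ -4   6   6 ]
[  0  -3  -6 ]
[  0   0   1 ]
det(A) = (-1)^0 * (-4) * (-3) * (1) = 12  (0 row swaps -> sign +1)

det(A) = 12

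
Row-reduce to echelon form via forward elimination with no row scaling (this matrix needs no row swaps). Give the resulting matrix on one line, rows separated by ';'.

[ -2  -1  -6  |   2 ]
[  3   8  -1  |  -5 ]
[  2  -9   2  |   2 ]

Forward elimination:
R2 <- R2 - (-3/2)*R1:  [    0  13/2   -10    -2 ]
R3 <- R3 - (-1)*R1:  [   0  -10   -4    4 ]
R3 <- R3 - (-20/13)*R2:  [       0        0  -252/13    12/13 ]
Row echelon form:
[ -2    -1       -6  |      2 ]
[  0  13/2      -10  |     -2 ]
[  0     0  -252/13  |  12/13 ]

REF = [-2 -1 -6 2; 0 13/2 -10 -2; 0 0 -252/13 12/13]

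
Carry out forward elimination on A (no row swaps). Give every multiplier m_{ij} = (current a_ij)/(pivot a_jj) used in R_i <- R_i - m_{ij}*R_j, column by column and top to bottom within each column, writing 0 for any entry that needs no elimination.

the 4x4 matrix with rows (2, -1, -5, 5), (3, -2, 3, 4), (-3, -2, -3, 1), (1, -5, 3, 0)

Forward elimination:
R2 <- R2 - (3/2)*R1:  [    0  -1/2  21/2  -7/2 ]
R3 <- R3 - (-3/2)*R1:  [     0   -7/2  -21/2   17/2 ]
R4 <- R4 - (1/2)*R1:  [    0  -9/2  11/2  -5/2 ]
R3 <- R3 - (7)*R2:  [   0    0  -84   33 ]
R4 <- R4 - (9)*R2:  [   0    0  -89   29 ]
R4 <- R4 - (89/84)*R3:  [       0        0        0  -167/28 ]
Multipliers (in order of application): m_{21} = 3/2, m_{31} = -3/2, m_{41} = 1/2, m_{32} = 7, m_{42} = 9, m_{43} = 89/84

multipliers: 3/2, -3/2, 1/2, 7, 9, 89/84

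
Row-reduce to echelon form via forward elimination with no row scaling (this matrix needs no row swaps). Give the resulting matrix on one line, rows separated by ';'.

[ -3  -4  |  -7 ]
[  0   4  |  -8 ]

Forward elimination:
Row echelon form:
[ -3  -4  |  -7 ]
[  0   4  |  -8 ]

REF = [-3 -4 -7; 0 4 -8]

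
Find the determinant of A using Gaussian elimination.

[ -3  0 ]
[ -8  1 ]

det(A) = -3

Forward elimination:
R2 <- R2 - (8/3)*R1:  [ 0  1 ]
Upper-triangular form:
[ -3  0 ]
[  0  1 ]
det(A) = (-1)^0 * (-3) * (1) = -3  (0 row swaps -> sign +1)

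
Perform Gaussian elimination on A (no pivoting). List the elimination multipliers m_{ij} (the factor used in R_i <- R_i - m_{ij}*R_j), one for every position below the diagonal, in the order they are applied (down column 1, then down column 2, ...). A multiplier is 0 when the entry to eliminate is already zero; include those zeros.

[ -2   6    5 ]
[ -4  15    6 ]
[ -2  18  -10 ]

multipliers: 2, 1, 4

Forward elimination:
R2 <- R2 - (2)*R1:  [  0   3  -4 ]
R3 <- R3 - (1)*R1:  [   0   12  -15 ]
R3 <- R3 - (4)*R2:  [ 0  0  1 ]
Multipliers (in order of application): m_{21} = 2, m_{31} = 1, m_{32} = 4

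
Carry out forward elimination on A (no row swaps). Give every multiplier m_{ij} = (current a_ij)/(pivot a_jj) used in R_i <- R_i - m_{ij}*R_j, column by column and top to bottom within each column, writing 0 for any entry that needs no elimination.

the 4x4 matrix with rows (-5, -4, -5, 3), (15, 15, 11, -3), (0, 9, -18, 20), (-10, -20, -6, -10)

Forward elimination:
R2 <- R2 - (-3)*R1:  [  0   3  -4   6 ]
R3: entry in column 1 is already 0 -> m_{31} = 0 (no row operation needed)
R4 <- R4 - (2)*R1:  [   0  -12    4  -16 ]
R3 <- R3 - (3)*R2:  [  0   0  -6   2 ]
R4 <- R4 - (-4)*R2:  [   0    0  -12    8 ]
R4 <- R4 - (2)*R3:  [ 0  0  0  4 ]
Multipliers (in order of application): m_{21} = -3, m_{31} = 0, m_{41} = 2, m_{32} = 3, m_{42} = -4, m_{43} = 2

multipliers: -3, 0, 2, 3, -4, 2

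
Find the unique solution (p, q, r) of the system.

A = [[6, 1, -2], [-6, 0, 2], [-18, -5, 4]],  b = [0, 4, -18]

Forward elimination on [A|b]:
R2 <- R2 - (-1)*R1:  [ 0  1  0  4 ]
R3 <- R3 - (-3)*R1:  [   0   -2   -2  -18 ]
R3 <- R3 - (-2)*R2:  [   0    0   -2  -10 ]
Row echelon form:
[ 6  1  -2  |    0 ]
[ 0  1   0  |    4 ]
[ 0  0  -2  |  -10 ]
Back-substitution:
r = (-10) / -2 = 5
q = (4) / 1 = 4
p = (0 - (1)*(4) - (-2)*(5)) / 6 = 1

(1, 4, 5)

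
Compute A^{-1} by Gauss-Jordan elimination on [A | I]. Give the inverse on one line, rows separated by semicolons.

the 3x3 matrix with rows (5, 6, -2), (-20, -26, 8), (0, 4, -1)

inverse = [-3/5 -1/5 -2/5; -2 -1/2 0; -8 -2 -1]

Gauss-Jordan on [A | I]:
R1 <- (1/5)*R1:  [    1   6/5  -2/5  |   1/5     0     0 ]
R2 <- R2 - (-20)*R1:  [  0  -2   0  |   4   1   0 ]
R2 <- (1/-2)*R2:  [    0     1     0  |    -2  -1/2     0 ]
R1 <- R1 - (6/5)*R2:  [    1     0  -2/5  |  13/5   3/5     0 ]
R3 <- R3 - (4)*R2:  [  0   0  -1  |   8   2   1 ]
R3 <- (1/-1)*R3:  [  0   0   1  |  -8  -2  -1 ]
R1 <- R1 - (-2/5)*R3:  [    1     0     0  |  -3/5  -1/5  -2/5 ]
Right block of [I | A^{-1}] is the inverse:
[ -3/5  -1/5  -2/5 ]
[   -2  -1/2     0 ]
[   -8    -2    -1 ]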